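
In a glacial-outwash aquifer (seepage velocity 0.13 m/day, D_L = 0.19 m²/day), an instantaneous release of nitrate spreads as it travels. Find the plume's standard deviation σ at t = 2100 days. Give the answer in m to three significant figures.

28.2 m

Dispersive spreading gives a Gaussian with σ² = 2Dt; advection only shifts the center.
σ = √(2 × 0.19 × 2100) = 28.2 m.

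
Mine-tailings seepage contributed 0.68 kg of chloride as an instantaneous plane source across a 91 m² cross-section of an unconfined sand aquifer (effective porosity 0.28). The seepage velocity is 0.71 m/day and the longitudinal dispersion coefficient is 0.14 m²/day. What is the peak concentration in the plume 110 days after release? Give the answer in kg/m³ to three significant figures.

0.00192 kg/m³

The peak of an instantaneous 1D plume sits at x = vt; there the Gaussian factor is 1 and C_max = M/(n_e·A·√(4πDt)), where n_e·A is the pore area the mass is dissolved in.
√(4πDt) = √(4π × 0.14 × 110) = 13.91 m, so C_max = 0.68/(0.28 × 91 × 13.91) = 0.00192 kg/m³.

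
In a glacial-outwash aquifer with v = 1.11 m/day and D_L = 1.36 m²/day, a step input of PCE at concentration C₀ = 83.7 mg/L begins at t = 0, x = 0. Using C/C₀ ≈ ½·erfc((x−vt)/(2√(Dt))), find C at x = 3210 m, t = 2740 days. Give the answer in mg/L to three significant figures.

2.13 mg/L

For a continuous step input, C/C₀ ≈ ½·erfc((x−vt)/(2√(Dt))).
vt = 1.11 × 2740 = 3041.4 m and 2√(Dt) = 2√(1.36 × 2740) = 122.1 m.
Argument (x−vt)/(2√(Dt)) = (3210 − 3041.4)/122.1 = 1.381; ½·erfc(1.381) = 0.02541.
C = 83.7 × 0.02541 = 2.13 mg/L.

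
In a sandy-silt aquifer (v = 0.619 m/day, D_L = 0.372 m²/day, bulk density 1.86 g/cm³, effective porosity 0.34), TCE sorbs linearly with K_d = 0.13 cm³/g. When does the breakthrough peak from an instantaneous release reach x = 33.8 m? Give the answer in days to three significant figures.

91.8 days

Retardation factor R = 1 + ρ_b·K_d/n = 1 + 1.86 × 0.13/0.34 = 1.711.
Sorption retards both mechanisms: v_R = v/R = 0.3618 m/day, D_R = D/R = 0.2174 m²/day.
Peak time from v_R²t² + 2D_R t − x² = 0: t = (√(D_R² + v_R²x²) − D_R)/v_R².
√(D_R² + v_R²x²) = √(0.2174² + 0.3618² × 33.8²) = 12.23; v_R² = 0.1309.
t = (12.23 − 0.2174)/0.1309 = 91.8 days.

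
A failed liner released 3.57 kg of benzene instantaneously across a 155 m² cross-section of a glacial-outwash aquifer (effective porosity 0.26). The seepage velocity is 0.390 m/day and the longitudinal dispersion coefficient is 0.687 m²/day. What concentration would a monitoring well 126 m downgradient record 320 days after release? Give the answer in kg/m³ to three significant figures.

For an instantaneous plane source, C(x,t) = M/(n_e·A·√(4πDt)) · exp(−(x−vt)²/(4Dt)), with n_e·A the pore (flow) area.
Plume center vt = 0.390 × 320 = 124.8 m, so the well at 126 m is 1.2 m downgradient of the peak.
√(4πDt) = 52.56 m, giving peak height M/(n_e·A·√(4πDt)) = 3.57/(0.26 × 155 × 52.56) = 0.001685 kg/m³.
(x−vt)²/(4Dt) = (1.2)²/(4 × 0.687 × 320) = 0.001638; exp(−0.001638) = 0.9984.
C = 0.001685 × 0.9984 = 0.00168 kg/m³.

0.00168 kg/m³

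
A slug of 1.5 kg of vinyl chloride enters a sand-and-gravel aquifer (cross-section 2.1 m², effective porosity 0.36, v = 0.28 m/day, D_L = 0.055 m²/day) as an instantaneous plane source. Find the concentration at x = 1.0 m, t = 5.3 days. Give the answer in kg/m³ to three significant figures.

For an instantaneous plane source, C(x,t) = M/(n_e·A·√(4πDt)) · exp(−(x−vt)²/(4Dt)), with n_e·A the pore (flow) area.
Plume center vt = 0.28 × 5.3 = 1.484 m, so the well at 1.0 m is 0.484 m upgradient of the peak.
√(4πDt) = 1.914 m, giving peak height M/(n_e·A·√(4πDt)) = 1.5/(0.36 × 2.1 × 1.914) = 1.037 kg/m³.
(x−vt)²/(4Dt) = (-0.484)²/(4 × 0.055 × 5.3) = 0.2009; exp(−0.2009) = 0.8180.
C = 1.037 × 0.8180 = 0.848 kg/m³.

0.848 kg/m³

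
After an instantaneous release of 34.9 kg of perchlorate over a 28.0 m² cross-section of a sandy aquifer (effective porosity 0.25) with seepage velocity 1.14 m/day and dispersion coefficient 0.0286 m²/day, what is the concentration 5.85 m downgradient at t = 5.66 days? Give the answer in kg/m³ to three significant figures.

2.00 kg/m³

For an instantaneous plane source, C(x,t) = M/(n_e·A·√(4πDt)) · exp(−(x−vt)²/(4Dt)), with n_e·A the pore (flow) area.
Plume center vt = 1.14 × 5.66 = 6.4524 m, so the well at 5.85 m is 0.6024 m upgradient of the peak.
√(4πDt) = 1.426 m, giving peak height M/(n_e·A·√(4πDt)) = 34.9/(0.25 × 28.0 × 1.426) = 3.496 kg/m³.
(x−vt)²/(4Dt) = (-0.6024)²/(4 × 0.0286 × 5.66) = 0.5604; exp(−0.5604) = 0.5710.
C = 3.496 × 0.5710 = 2.00 kg/m³.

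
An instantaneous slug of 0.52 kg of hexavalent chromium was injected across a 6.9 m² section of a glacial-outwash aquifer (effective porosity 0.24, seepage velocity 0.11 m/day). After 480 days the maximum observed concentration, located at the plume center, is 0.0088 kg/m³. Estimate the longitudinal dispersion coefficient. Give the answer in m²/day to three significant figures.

At the plume center C_max = M/(n_e·A·√(4πDt)), so D = M²/(4πt·(n_e·A·C_max)²).
n_e·A·C_max = 0.24 × 6.9 × 0.0088 = 0.01457 kg/m.
D = 0.52²/(4π × 480 × 0.01457²) = 0.211 m²/day.

0.211 m²/day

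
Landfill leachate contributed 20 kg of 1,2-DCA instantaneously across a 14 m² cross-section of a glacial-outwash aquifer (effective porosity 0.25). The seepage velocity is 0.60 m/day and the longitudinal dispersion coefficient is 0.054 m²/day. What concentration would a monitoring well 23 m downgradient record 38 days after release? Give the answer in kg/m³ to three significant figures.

1.12 kg/m³

For an instantaneous plane source, C(x,t) = M/(n_e·A·√(4πDt)) · exp(−(x−vt)²/(4Dt)), with n_e·A the pore (flow) area.
Plume center vt = 0.60 × 38 = 22.8 m, so the well at 23 m is 0.2 m downgradient of the peak.
√(4πDt) = 5.078 m, giving peak height M/(n_e·A·√(4πDt)) = 20/(0.25 × 14 × 5.078) = 1.125 kg/m³.
(x−vt)²/(4Dt) = (0.2)²/(4 × 0.054 × 38) = 0.004873; exp(−0.004873) = 0.9951.
C = 1.125 × 0.9951 = 1.12 kg/m³.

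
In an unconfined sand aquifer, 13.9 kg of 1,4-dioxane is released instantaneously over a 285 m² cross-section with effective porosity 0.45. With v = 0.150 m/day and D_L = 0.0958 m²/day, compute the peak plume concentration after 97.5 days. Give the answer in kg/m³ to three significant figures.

0.0100 kg/m³

The peak of an instantaneous 1D plume sits at x = vt; there the Gaussian factor is 1 and C_max = M/(n_e·A·√(4πDt)), where n_e·A is the pore area the mass is dissolved in.
√(4πDt) = √(4π × 0.0958 × 97.5) = 10.83 m, so C_max = 13.9/(0.45 × 285 × 10.83) = 0.0100 kg/m³.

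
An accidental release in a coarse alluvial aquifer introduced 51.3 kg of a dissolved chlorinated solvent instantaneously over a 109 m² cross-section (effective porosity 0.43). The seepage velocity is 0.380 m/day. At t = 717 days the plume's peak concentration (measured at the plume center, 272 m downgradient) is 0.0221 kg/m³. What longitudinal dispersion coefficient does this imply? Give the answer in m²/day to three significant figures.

At the plume center C_max = M/(n_e·A·√(4πDt)), so D = M²/(4πt·(n_e·A·C_max)²).
n_e·A·C_max = 0.43 × 109 × 0.0221 = 1.036 kg/m.
D = 51.3²/(4π × 717 × 1.036²) = 0.272 m²/day.

0.272 m²/day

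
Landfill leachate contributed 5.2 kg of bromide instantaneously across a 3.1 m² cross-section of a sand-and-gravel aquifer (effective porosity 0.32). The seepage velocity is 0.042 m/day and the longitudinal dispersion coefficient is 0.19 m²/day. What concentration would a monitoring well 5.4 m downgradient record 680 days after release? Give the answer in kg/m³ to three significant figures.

0.0461 kg/m³

For an instantaneous plane source, C(x,t) = M/(n_e·A·√(4πDt)) · exp(−(x−vt)²/(4Dt)), with n_e·A the pore (flow) area.
Plume center vt = 0.042 × 680 = 28.56 m, so the well at 5.4 m is 23.16 m upgradient of the peak.
√(4πDt) = 40.29 m, giving peak height M/(n_e·A·√(4πDt)) = 5.2/(0.32 × 3.1 × 40.29) = 0.1301 kg/m³.
(x−vt)²/(4Dt) = (-23.16)²/(4 × 0.19 × 680) = 1.038; exp(−1.038) = 0.3542.
C = 0.1301 × 0.3542 = 0.0461 kg/m³.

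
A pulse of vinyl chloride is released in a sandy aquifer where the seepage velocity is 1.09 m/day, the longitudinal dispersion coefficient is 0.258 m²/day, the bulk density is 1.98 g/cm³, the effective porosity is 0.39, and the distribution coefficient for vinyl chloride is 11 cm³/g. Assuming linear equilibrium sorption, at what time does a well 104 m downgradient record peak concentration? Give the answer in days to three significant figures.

5410 days

Retardation factor R = 1 + ρ_b·K_d/n = 1 + 1.98 × 11/0.39 = 56.85.
Sorption retards both mechanisms: v_R = v/R = 0.01917 m/day, D_R = D/R = 0.004538 m²/day.
Peak time from v_R²t² + 2D_R t − x² = 0: t = (√(D_R² + v_R²x²) − D_R)/v_R².
√(D_R² + v_R²x²) = √(0.004538² + 0.01917² × 104²) = 1.994; v_R² = 0.0003675.
t = (1.994 − 0.004538)/0.0003675 = 5410 days.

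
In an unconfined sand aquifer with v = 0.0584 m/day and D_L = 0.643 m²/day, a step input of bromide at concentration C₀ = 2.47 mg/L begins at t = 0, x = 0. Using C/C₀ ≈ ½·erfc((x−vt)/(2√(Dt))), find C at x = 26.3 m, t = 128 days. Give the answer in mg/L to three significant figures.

For a continuous step input, C/C₀ ≈ ½·erfc((x−vt)/(2√(Dt))).
vt = 0.0584 × 128 = 7.4752 m and 2√(Dt) = 2√(0.643 × 128) = 18.14 m.
Argument (x−vt)/(2√(Dt)) = (26.3 − 7.4752)/18.14 = 1.038; ½·erfc(1.038) = 0.07106.
C = 2.47 × 0.07106 = 0.176 mg/L.

0.176 mg/L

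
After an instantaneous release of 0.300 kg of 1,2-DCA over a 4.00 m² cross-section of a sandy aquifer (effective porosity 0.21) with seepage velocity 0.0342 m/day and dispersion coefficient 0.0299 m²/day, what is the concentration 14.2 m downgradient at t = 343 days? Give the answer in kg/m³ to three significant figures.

0.0271 kg/m³

For an instantaneous plane source, C(x,t) = M/(n_e·A·√(4πDt)) · exp(−(x−vt)²/(4Dt)), with n_e·A the pore (flow) area.
Plume center vt = 0.0342 × 343 = 11.7306 m, so the well at 14.2 m is 2.4694 m downgradient of the peak.
√(4πDt) = 11.35 m, giving peak height M/(n_e·A·√(4πDt)) = 0.300/(0.21 × 4.00 × 11.35) = 0.03147 kg/m³.
(x−vt)²/(4Dt) = (2.4694)²/(4 × 0.0299 × 343) = 0.1486; exp(−0.1486) = 0.8619.
C = 0.03147 × 0.8619 = 0.0271 kg/m³.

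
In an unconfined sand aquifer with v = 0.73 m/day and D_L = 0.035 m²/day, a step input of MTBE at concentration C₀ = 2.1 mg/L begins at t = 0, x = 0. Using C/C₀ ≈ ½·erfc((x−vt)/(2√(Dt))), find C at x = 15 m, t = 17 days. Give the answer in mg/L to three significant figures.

0.0185 mg/L

For a continuous step input, C/C₀ ≈ ½·erfc((x−vt)/(2√(Dt))).
vt = 0.73 × 17 = 12.41 m and 2√(Dt) = 2√(0.035 × 17) = 1.543 m.
Argument (x−vt)/(2√(Dt)) = (15 − 12.41)/1.543 = 1.679; ½·erfc(1.679) = 0.008787.
C = 2.1 × 0.008787 = 0.0185 mg/L.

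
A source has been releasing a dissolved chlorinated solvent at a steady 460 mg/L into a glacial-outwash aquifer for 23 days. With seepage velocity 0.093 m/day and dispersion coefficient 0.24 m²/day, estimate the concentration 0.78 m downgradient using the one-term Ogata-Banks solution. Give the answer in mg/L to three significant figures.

303 mg/L

For a continuous step input, C/C₀ ≈ ½·erfc((x−vt)/(2√(Dt))).
vt = 0.093 × 23 = 2.139 m and 2√(Dt) = 2√(0.24 × 23) = 4.699 m.
Argument (x−vt)/(2√(Dt)) = (0.78 − 2.139)/4.699 = -0.2892; ½·erfc(-0.2892) = 0.6587.
C = 460 × 0.6587 = 303 mg/L.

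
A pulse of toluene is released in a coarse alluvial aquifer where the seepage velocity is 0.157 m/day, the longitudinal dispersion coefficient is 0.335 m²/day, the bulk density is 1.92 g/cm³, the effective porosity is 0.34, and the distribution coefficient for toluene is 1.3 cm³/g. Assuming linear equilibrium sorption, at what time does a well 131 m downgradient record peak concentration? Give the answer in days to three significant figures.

Retardation factor R = 1 + ρ_b·K_d/n = 1 + 1.92 × 1.3/0.34 = 8.341.
Sorption retards both mechanisms: v_R = v/R = 0.01882 m/day, D_R = D/R = 0.04016 m²/day.
Peak time from v_R²t² + 2D_R t − x² = 0: t = (√(D_R² + v_R²x²) − D_R)/v_R².
√(D_R² + v_R²x²) = √(0.04016² + 0.01882² × 131²) = 2.466; v_R² = 0.0003542.
t = (2.466 − 0.04016)/0.0003542 = 6850 days.

6850 days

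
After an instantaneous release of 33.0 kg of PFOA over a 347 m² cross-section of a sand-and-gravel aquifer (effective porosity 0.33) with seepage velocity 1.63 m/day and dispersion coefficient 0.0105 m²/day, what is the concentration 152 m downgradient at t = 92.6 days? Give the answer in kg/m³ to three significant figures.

0.0617 kg/m³

For an instantaneous plane source, C(x,t) = M/(n_e·A·√(4πDt)) · exp(−(x−vt)²/(4Dt)), with n_e·A the pore (flow) area.
Plume center vt = 1.63 × 92.6 = 150.938 m, so the well at 152 m is 1.062 m downgradient of the peak.
√(4πDt) = 3.495 m, giving peak height M/(n_e·A·√(4πDt)) = 33.0/(0.33 × 347 × 3.495) = 0.08246 kg/m³.
(x−vt)²/(4Dt) = (1.062)²/(4 × 0.0105 × 92.6) = 0.2900; exp(−0.2900) = 0.7483.
C = 0.08246 × 0.7483 = 0.0617 kg/m³.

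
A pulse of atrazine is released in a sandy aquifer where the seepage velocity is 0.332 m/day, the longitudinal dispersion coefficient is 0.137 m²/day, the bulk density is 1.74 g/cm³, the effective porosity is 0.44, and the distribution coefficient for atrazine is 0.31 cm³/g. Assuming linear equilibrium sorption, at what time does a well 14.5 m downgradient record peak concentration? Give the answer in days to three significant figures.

94.5 days

Retardation factor R = 1 + ρ_b·K_d/n = 1 + 1.74 × 0.31/0.44 = 2.226.
Sorption retards both mechanisms: v_R = v/R = 0.1491 m/day, D_R = D/R = 0.06155 m²/day.
Peak time from v_R²t² + 2D_R t − x² = 0: t = (√(D_R² + v_R²x²) − D_R)/v_R².
√(D_R² + v_R²x²) = √(0.06155² + 0.1491² × 14.5²) = 2.163; v_R² = 0.02223.
t = (2.163 − 0.06155)/0.02223 = 94.5 days.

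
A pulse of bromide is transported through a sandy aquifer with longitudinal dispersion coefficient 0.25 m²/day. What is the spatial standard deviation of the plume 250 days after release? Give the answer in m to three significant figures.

Dispersive spreading gives a Gaussian with σ² = 2Dt; advection only shifts the center.
σ = √(2 × 0.25 × 250) = 11.2 m.

11.2 m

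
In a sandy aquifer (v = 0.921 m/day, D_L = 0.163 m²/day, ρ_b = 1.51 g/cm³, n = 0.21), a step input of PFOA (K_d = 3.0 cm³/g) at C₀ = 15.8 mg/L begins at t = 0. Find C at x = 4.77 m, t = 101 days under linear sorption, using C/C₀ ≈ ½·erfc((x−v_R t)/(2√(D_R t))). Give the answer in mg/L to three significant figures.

4.67 mg/L

Retardation factor R = 1 + ρ_b·K_d/n = 1 + 1.51 × 3.0/0.21 = 22.57.
Sorption retards both mechanisms: v_R = v/R = 0.04081 m/day, D_R = D/R = 0.007222 m²/day.
v_R·t = 0.04081 × 101 = 4.12181 m; 2√(D_R t) = 1.708 m; argument = (4.77 − 4.12181)/1.708 = 0.3795.
C = C₀ × ½·erfc(0.3795) = 15.8 × 0.2957 = 4.67 mg/L.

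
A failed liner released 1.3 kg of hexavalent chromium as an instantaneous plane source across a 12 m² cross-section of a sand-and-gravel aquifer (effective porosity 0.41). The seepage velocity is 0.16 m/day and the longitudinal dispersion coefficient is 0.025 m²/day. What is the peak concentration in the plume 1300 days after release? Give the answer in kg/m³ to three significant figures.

0.0131 kg/m³

The peak of an instantaneous 1D plume sits at x = vt; there the Gaussian factor is 1 and C_max = M/(n_e·A·√(4πDt)), where n_e·A is the pore area the mass is dissolved in.
√(4πDt) = √(4π × 0.025 × 1300) = 20.21 m, so C_max = 1.3/(0.41 × 12 × 20.21) = 0.0131 kg/m³.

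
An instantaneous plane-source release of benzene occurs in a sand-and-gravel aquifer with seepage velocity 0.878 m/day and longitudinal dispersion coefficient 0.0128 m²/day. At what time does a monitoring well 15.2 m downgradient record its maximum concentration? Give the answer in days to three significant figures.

For the 1D instantaneous-source solution, setting ∂C/∂t = 0 at fixed x gives v²t² + 2Dt − x² = 0, so t = (√(D² + v²x²) − D)/v².
√(D² + v²x²) = √(0.0128² + 0.878² × 15.2²) = 13.35; v² = 0.770884.
t = (13.35 − 0.0128)/0.770884 = 17.3 days (vs. the pure-advection estimate x/v = 17.3 d).

17.3 days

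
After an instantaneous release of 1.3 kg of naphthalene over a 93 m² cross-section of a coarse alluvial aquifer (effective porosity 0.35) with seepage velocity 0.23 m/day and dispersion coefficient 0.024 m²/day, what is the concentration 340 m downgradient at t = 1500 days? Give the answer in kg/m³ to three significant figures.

For an instantaneous plane source, C(x,t) = M/(n_e·A·√(4πDt)) · exp(−(x−vt)²/(4Dt)), with n_e·A the pore (flow) area.
Plume center vt = 0.23 × 1500 = 345 m, so the well at 340 m is 5 m upgradient of the peak.
√(4πDt) = 21.27 m, giving peak height M/(n_e·A·√(4πDt)) = 1.3/(0.35 × 93 × 21.27) = 0.001878 kg/m³.
(x−vt)²/(4Dt) = (-5)²/(4 × 0.024 × 1500) = 0.1736; exp(−0.1736) = 0.8406.
C = 0.001878 × 0.8406 = 0.00158 kg/m³.

0.00158 kg/m³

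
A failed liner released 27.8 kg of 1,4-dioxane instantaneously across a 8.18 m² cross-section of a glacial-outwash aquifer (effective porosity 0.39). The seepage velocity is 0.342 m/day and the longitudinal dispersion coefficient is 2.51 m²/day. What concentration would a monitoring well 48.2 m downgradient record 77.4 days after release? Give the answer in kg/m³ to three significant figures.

0.0961 kg/m³

For an instantaneous plane source, C(x,t) = M/(n_e·A·√(4πDt)) · exp(−(x−vt)²/(4Dt)), with n_e·A the pore (flow) area.
Plume center vt = 0.342 × 77.4 = 26.4708 m, so the well at 48.2 m is 21.7292 m downgradient of the peak.
√(4πDt) = 49.41 m, giving peak height M/(n_e·A·√(4πDt)) = 27.8/(0.39 × 8.18 × 49.41) = 0.1764 kg/m³.
(x−vt)²/(4Dt) = (21.7292)²/(4 × 2.51 × 77.4) = 0.6076; exp(−0.6076) = 0.5447.
C = 0.1764 × 0.5447 = 0.0961 kg/m³.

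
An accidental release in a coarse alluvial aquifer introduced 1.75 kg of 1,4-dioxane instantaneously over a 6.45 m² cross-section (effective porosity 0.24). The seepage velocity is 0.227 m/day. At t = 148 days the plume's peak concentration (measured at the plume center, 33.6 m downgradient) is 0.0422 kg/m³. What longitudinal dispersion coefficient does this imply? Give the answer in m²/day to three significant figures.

0.386 m²/day

At the plume center C_max = M/(n_e·A·√(4πDt)), so D = M²/(4πt·(n_e·A·C_max)²).
n_e·A·C_max = 0.24 × 6.45 × 0.0422 = 0.06533 kg/m.
D = 1.75²/(4π × 148 × 0.06533²) = 0.386 m²/day.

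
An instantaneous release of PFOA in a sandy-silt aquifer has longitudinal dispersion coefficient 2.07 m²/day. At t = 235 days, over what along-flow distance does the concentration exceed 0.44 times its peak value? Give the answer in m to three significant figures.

The plume is Gaussian with σ = √(2Dt) = √(2 × 2.07 × 235) = 31.19 m.
C/C_peak = exp(−Δx²/(2σ²)) = 0.44 ⇒ Δx = σ·√(−2 ln 0.44) = 31.19 × 1.281 = 39.95 m.
Width = 2Δx = 79.9 m.

79.9 m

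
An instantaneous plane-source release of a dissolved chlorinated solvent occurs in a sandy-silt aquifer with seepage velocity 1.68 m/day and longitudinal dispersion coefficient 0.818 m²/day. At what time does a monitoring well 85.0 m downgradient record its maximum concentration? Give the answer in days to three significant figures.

50.3 days

For the 1D instantaneous-source solution, setting ∂C/∂t = 0 at fixed x gives v²t² + 2Dt − x² = 0, so t = (√(D² + v²x²) − D)/v².
√(D² + v²x²) = √(0.818² + 1.68² × 85.0²) = 142.8; v² = 2.8224.
t = (142.8 − 0.818)/2.8224 = 50.3 days (vs. the pure-advection estimate x/v = 50.6 d).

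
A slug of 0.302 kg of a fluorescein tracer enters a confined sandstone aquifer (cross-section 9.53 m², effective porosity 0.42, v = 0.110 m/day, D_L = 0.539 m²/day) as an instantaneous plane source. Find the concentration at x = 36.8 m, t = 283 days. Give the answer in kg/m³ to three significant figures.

0.00163 kg/m³

For an instantaneous plane source, C(x,t) = M/(n_e·A·√(4πDt)) · exp(−(x−vt)²/(4Dt)), with n_e·A the pore (flow) area.
Plume center vt = 0.110 × 283 = 31.13 m, so the well at 36.8 m is 5.67 m downgradient of the peak.
√(4πDt) = 43.78 m, giving peak height M/(n_e·A·√(4πDt)) = 0.302/(0.42 × 9.53 × 43.78) = 0.001723 kg/m³.
(x−vt)²/(4Dt) = (5.67)²/(4 × 0.539 × 283) = 0.05269; exp(−0.05269) = 0.9487.
C = 0.001723 × 0.9487 = 0.00163 kg/m³.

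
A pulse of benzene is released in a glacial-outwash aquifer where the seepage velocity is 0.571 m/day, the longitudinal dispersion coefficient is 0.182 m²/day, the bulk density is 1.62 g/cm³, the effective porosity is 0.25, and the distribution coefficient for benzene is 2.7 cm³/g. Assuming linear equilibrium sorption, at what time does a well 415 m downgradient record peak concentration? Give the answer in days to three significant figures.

13400 days

Retardation factor R = 1 + ρ_b·K_d/n = 1 + 1.62 × 2.7/0.25 = 18.50.
Sorption retards both mechanisms: v_R = v/R = 0.03086 m/day, D_R = D/R = 0.009838 m²/day.
Peak time from v_R²t² + 2D_R t − x² = 0: t = (√(D_R² + v_R²x²) − D_R)/v_R².
√(D_R² + v_R²x²) = √(0.009838² + 0.03086² × 415²) = 12.81; v_R² = 0.0009523.
t = (12.81 − 0.009838)/0.0009523 = 13400 days.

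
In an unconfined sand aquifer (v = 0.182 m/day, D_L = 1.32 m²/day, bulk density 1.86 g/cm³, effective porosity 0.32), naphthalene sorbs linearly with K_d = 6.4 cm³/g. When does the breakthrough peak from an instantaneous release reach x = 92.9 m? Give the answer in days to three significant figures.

18000 days

Retardation factor R = 1 + ρ_b·K_d/n = 1 + 1.86 × 6.4/0.32 = 38.20.
Sorption retards both mechanisms: v_R = v/R = 0.004764 m/day, D_R = D/R = 0.03455 m²/day.
Peak time from v_R²t² + 2D_R t − x² = 0: t = (√(D_R² + v_R²x²) − D_R)/v_R².
√(D_R² + v_R²x²) = √(0.03455² + 0.004764² × 92.9²) = 0.4439; v_R² = 2.270e-05.
t = (0.4439 − 0.03455)/2.270e-05 = 18000 days.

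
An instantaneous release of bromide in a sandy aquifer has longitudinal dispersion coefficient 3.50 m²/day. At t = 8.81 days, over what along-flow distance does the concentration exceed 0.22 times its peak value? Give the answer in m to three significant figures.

The plume is Gaussian with σ = √(2Dt) = √(2 × 3.50 × 8.81) = 7.853 m.
C/C_peak = exp(−Δx²/(2σ²)) = 0.22 ⇒ Δx = σ·√(−2 ln 0.22) = 7.853 × 1.740 = 13.66 m.
Width = 2Δx = 27.3 m.

27.3 m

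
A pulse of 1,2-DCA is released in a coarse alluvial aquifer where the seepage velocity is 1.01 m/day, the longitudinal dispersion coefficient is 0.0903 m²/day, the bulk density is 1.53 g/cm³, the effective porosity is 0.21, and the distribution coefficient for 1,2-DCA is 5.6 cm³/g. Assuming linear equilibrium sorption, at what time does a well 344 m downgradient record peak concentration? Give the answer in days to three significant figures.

Retardation factor R = 1 + ρ_b·K_d/n = 1 + 1.53 × 5.6/0.21 = 41.80.
Sorption retards both mechanisms: v_R = v/R = 0.02416 m/day, D_R = D/R = 0.002160 m²/day.
Peak time from v_R²t² + 2D_R t − x² = 0: t = (√(D_R² + v_R²x²) − D_R)/v_R².
√(D_R² + v_R²x²) = √(0.002160² + 0.02416² × 344²) = 8.311; v_R² = 0.0005837.
t = (8.311 − 0.002160)/0.0005837 = 14200 days.

14200 days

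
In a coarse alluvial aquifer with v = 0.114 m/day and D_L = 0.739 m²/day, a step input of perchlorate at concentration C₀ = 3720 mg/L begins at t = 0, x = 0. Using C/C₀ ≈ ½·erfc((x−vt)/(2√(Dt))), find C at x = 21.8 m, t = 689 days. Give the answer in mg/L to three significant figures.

For a continuous step input, C/C₀ ≈ ½·erfc((x−vt)/(2√(Dt))).
vt = 0.114 × 689 = 78.546 m and 2√(Dt) = 2√(0.739 × 689) = 45.13 m.
Argument (x−vt)/(2√(Dt)) = (21.8 − 78.546)/45.13 = -1.257; ½·erfc(-1.257) = 0.9623.
C = 3720 × 0.9623 = 3580 mg/L.

3580 mg/L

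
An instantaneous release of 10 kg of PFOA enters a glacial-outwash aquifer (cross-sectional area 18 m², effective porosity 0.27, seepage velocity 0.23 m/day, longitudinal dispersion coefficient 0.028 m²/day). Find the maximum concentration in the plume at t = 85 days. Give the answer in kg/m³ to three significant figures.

The peak of an instantaneous 1D plume sits at x = vt; there the Gaussian factor is 1 and C_max = M/(n_e·A·√(4πDt)), where n_e·A is the pore area the mass is dissolved in.
√(4πDt) = √(4π × 0.028 × 85) = 5.469 m, so C_max = 10/(0.27 × 18 × 5.469) = 0.376 kg/m³.

0.376 kg/m³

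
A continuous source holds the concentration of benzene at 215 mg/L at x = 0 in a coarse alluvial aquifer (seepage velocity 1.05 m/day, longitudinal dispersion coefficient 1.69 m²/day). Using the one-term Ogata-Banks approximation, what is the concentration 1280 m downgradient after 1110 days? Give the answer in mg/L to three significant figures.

For a continuous step input, C/C₀ ≈ ½·erfc((x−vt)/(2√(Dt))).
vt = 1.05 × 1110 = 1165.5 m and 2√(Dt) = 2√(1.69 × 1110) = 86.62 m.
Argument (x−vt)/(2√(Dt)) = (1280 − 1165.5)/86.62 = 1.322; ½·erfc(1.322) = 0.03077.
C = 215 × 0.03077 = 6.62 mg/L.

6.62 mg/L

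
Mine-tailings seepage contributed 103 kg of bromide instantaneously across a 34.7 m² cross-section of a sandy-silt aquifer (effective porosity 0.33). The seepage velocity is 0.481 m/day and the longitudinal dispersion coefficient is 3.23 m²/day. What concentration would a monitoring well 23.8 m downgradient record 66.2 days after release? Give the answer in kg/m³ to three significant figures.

For an instantaneous plane source, C(x,t) = M/(n_e·A·√(4πDt)) · exp(−(x−vt)²/(4Dt)), with n_e·A the pore (flow) area.
Plume center vt = 0.481 × 66.2 = 31.8422 m, so the well at 23.8 m is 8.0422 m upgradient of the peak.
√(4πDt) = 51.84 m, giving peak height M/(n_e·A·√(4πDt)) = 103/(0.33 × 34.7 × 51.84) = 0.1735 kg/m³.
(x−vt)²/(4Dt) = (-8.0422)²/(4 × 3.23 × 66.2) = 0.07562; exp(−0.07562) = 0.9272.
C = 0.1735 × 0.9272 = 0.161 kg/m³.

0.161 kg/m³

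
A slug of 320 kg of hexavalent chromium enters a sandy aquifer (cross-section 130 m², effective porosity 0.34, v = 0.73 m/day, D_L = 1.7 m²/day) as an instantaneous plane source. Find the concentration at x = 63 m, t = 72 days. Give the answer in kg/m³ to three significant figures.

For an instantaneous plane source, C(x,t) = M/(n_e·A·√(4πDt)) · exp(−(x−vt)²/(4Dt)), with n_e·A the pore (flow) area.
Plume center vt = 0.73 × 72 = 52.56 m, so the well at 63 m is 10.44 m downgradient of the peak.
√(4πDt) = 39.22 m, giving peak height M/(n_e·A·√(4πDt)) = 320/(0.34 × 130 × 39.22) = 0.1846 kg/m³.
(x−vt)²/(4Dt) = (10.44)²/(4 × 1.7 × 72) = 0.2226; exp(−0.2226) = 0.8004.
C = 0.1846 × 0.8004 = 0.148 kg/m³.

0.148 kg/m³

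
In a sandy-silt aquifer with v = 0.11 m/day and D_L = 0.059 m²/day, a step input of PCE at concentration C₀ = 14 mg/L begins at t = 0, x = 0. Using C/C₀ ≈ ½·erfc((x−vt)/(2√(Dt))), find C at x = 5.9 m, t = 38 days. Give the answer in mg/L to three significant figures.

For a continuous step input, C/C₀ ≈ ½·erfc((x−vt)/(2√(Dt))).
vt = 0.11 × 38 = 4.18 m and 2√(Dt) = 2√(0.059 × 38) = 2.995 m.
Argument (x−vt)/(2√(Dt)) = (5.9 − 4.18)/2.995 = 0.5743; ½·erfc(0.5743) = 0.2083.
C = 14 × 0.2083 = 2.92 mg/L.

2.92 mg/L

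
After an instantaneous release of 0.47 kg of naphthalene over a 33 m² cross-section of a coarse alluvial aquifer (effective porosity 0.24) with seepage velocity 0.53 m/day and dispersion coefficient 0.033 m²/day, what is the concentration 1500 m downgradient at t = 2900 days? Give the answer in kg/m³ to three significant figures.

4.79e-05 kg/m³

For an instantaneous plane source, C(x,t) = M/(n_e·A·√(4πDt)) · exp(−(x−vt)²/(4Dt)), with n_e·A the pore (flow) area.
Plume center vt = 0.53 × 2900 = 1537 m, so the well at 1500 m is 37 m upgradient of the peak.
√(4πDt) = 34.68 m, giving peak height M/(n_e·A·√(4πDt)) = 0.47/(0.24 × 33 × 34.68) = 0.001711 kg/m³.
(x−vt)²/(4Dt) = (-37)²/(4 × 0.033 × 2900) = 3.576; exp(−3.576) = 0.02799.
C = 0.001711 × 0.02799 = 4.79e-05 kg/m³.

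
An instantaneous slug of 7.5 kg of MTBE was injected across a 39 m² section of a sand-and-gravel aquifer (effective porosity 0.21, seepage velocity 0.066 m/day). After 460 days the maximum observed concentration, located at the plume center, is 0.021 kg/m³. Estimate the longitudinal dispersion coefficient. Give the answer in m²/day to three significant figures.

At the plume center C_max = M/(n_e·A·√(4πDt)), so D = M²/(4πt·(n_e·A·C_max)²).
n_e·A·C_max = 0.21 × 39 × 0.021 = 0.1720 kg/m.
D = 7.5²/(4π × 460 × 0.1720²) = 0.329 m²/day.

0.329 m²/day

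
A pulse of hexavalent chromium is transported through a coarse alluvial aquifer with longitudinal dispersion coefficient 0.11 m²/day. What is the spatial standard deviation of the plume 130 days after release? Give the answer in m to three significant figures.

Dispersive spreading gives a Gaussian with σ² = 2Dt; advection only shifts the center.
σ = √(2 × 0.11 × 130) = 5.35 m.

5.35 m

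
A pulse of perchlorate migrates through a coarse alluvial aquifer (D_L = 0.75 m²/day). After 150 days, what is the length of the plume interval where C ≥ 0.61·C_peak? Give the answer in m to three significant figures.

The plume is Gaussian with σ = √(2Dt) = √(2 × 0.75 × 150) = 15.00 m.
C/C_peak = exp(−Δx²/(2σ²)) = 0.61 ⇒ Δx = σ·√(−2 ln 0.61) = 15.00 × 0.9943 = 14.91 m.
Width = 2Δx = 29.8 m.

29.8 m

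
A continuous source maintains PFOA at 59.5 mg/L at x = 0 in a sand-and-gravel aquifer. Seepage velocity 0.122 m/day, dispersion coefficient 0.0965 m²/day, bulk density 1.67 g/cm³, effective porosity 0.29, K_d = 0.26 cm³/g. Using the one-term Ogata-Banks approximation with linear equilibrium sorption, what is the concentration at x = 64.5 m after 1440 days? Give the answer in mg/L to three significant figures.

Retardation factor R = 1 + ρ_b·K_d/n = 1 + 1.67 × 0.26/0.29 = 2.497.
Sorption retards both mechanisms: v_R = v/R = 0.04886 m/day, D_R = D/R = 0.03865 m²/day.
v_R·t = 0.04886 × 1440 = 70.3584 m; 2√(D_R t) = 14.92 m; argument = (64.5 − 70.3584)/14.92 = -0.3927.
C = C₀ × ½·erfc(-0.3927) = 59.5 × 0.7107 = 42.3 mg/L.

42.3 mg/L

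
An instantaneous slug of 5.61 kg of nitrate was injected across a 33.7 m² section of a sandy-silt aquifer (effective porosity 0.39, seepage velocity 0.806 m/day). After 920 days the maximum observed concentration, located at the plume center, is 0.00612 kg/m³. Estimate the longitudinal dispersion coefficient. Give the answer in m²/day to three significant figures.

0.421 m²/day

At the plume center C_max = M/(n_e·A·√(4πDt)), so D = M²/(4πt·(n_e·A·C_max)²).
n_e·A·C_max = 0.39 × 33.7 × 0.00612 = 0.08044 kg/m.
D = 5.61²/(4π × 920 × 0.08044²) = 0.421 m²/day.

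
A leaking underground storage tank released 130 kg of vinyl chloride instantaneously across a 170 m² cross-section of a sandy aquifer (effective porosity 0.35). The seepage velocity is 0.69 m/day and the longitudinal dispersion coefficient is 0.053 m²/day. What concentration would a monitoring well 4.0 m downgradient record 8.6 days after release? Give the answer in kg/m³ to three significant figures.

For an instantaneous plane source, C(x,t) = M/(n_e·A·√(4πDt)) · exp(−(x−vt)²/(4Dt)), with n_e·A the pore (flow) area.
Plume center vt = 0.69 × 8.6 = 5.934 m, so the well at 4.0 m is 1.934 m upgradient of the peak.
√(4πDt) = 2.393 m, giving peak height M/(n_e·A·√(4πDt)) = 130/(0.35 × 170 × 2.393) = 0.9130 kg/m³.
(x−vt)²/(4Dt) = (-1.934)²/(4 × 0.053 × 8.6) = 2.052; exp(−2.052) = 0.1285.
C = 0.9130 × 0.1285 = 0.117 kg/m³.

0.117 kg/m³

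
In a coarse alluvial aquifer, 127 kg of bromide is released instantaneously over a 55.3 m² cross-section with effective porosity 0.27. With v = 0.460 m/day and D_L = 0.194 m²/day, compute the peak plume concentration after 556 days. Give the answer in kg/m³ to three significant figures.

The peak of an instantaneous 1D plume sits at x = vt; there the Gaussian factor is 1 and C_max = M/(n_e·A·√(4πDt)), where n_e·A is the pore area the mass is dissolved in.
√(4πDt) = √(4π × 0.194 × 556) = 36.82 m, so C_max = 127/(0.27 × 55.3 × 36.82) = 0.231 kg/m³.

0.231 kg/m³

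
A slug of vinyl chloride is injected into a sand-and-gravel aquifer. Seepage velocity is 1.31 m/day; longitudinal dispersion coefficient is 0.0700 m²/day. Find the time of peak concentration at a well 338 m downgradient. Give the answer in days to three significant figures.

258 days

For the 1D instantaneous-source solution, setting ∂C/∂t = 0 at fixed x gives v²t² + 2Dt − x² = 0, so t = (√(D² + v²x²) − D)/v².
√(D² + v²x²) = √(0.0700² + 1.31² × 338²) = 442.8; v² = 1.7161.
t = (442.8 − 0.0700)/1.7161 = 258 days (vs. the pure-advection estimate x/v = 258 d).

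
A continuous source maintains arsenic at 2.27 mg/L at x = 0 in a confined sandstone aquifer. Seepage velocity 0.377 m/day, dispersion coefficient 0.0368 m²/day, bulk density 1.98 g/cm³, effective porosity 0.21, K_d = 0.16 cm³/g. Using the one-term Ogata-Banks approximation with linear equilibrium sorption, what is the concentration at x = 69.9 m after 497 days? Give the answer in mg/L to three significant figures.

Retardation factor R = 1 + ρ_b·K_d/n = 1 + 1.98 × 0.16/0.21 = 2.509.
Sorption retards both mechanisms: v_R = v/R = 0.1503 m/day, D_R = D/R = 0.01467 m²/day.
v_R·t = 0.1503 × 497 = 74.6991 m; 2√(D_R t) = 5.400 m; argument = (69.9 − 74.6991)/5.400 = -0.8887.
C = C₀ × ½·erfc(-0.8887) = 2.27 × 0.8956 = 2.03 mg/L.

2.03 mg/L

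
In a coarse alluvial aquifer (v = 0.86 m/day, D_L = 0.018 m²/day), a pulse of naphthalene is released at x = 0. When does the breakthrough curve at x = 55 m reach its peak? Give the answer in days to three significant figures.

63.9 days

For the 1D instantaneous-source solution, setting ∂C/∂t = 0 at fixed x gives v²t² + 2Dt − x² = 0, so t = (√(D² + v²x²) − D)/v².
√(D² + v²x²) = √(0.018² + 0.86² × 55²) = 47.30; v² = 0.7396.
t = (47.30 − 0.018)/0.7396 = 63.9 days (vs. the pure-advection estimate x/v = 64.0 d).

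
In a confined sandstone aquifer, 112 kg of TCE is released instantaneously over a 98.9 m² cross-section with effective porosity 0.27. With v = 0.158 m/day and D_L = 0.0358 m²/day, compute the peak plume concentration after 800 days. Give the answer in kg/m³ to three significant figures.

0.221 kg/m³

The peak of an instantaneous 1D plume sits at x = vt; there the Gaussian factor is 1 and C_max = M/(n_e·A·√(4πDt)), where n_e·A is the pore area the mass is dissolved in.
√(4πDt) = √(4π × 0.0358 × 800) = 18.97 m, so C_max = 112/(0.27 × 98.9 × 18.97) = 0.221 kg/m³.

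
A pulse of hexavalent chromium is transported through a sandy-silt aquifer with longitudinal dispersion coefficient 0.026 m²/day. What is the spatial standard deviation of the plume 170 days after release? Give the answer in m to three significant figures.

Dispersive spreading gives a Gaussian with σ² = 2Dt; advection only shifts the center.
σ = √(2 × 0.026 × 170) = 2.97 m.

2.97 m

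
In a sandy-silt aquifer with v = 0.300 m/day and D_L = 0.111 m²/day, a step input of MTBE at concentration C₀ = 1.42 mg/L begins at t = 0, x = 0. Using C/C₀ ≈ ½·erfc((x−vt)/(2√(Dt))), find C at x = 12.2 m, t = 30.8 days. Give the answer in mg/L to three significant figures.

0.183 mg/L

For a continuous step input, C/C₀ ≈ ½·erfc((x−vt)/(2√(Dt))).
vt = 0.300 × 30.8 = 9.24 m and 2√(Dt) = 2√(0.111 × 30.8) = 3.698 m.
Argument (x−vt)/(2√(Dt)) = (12.2 − 9.24)/3.698 = 0.8004; ½·erfc(0.8004) = 0.1288.
C = 1.42 × 0.1288 = 0.183 mg/L.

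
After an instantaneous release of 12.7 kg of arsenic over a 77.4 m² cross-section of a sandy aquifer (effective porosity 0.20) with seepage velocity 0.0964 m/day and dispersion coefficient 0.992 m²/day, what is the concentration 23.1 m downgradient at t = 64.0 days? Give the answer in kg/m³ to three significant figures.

For an instantaneous plane source, C(x,t) = M/(n_e·A·√(4πDt)) · exp(−(x−vt)²/(4Dt)), with n_e·A the pore (flow) area.
Plume center vt = 0.0964 × 64.0 = 6.1696 m, so the well at 23.1 m is 16.9304 m downgradient of the peak.
√(4πDt) = 28.25 m, giving peak height M/(n_e·A·√(4πDt)) = 12.7/(0.20 × 77.4 × 28.25) = 0.02904 kg/m³.
(x−vt)²/(4Dt) = (16.9304)²/(4 × 0.992 × 64.0) = 1.129; exp(−1.129) = 0.3234.
C = 0.02904 × 0.3234 = 0.00939 kg/m³.

0.00939 kg/m³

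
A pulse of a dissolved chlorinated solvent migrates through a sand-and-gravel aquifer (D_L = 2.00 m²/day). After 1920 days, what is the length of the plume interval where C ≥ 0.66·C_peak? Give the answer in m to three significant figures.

The plume is Gaussian with σ = √(2Dt) = √(2 × 2.00 × 1920) = 87.64 m.
C/C_peak = exp(−Δx²/(2σ²)) = 0.66 ⇒ Δx = σ·√(−2 ln 0.66) = 87.64 × 0.9116 = 79.89 m.
Width = 2Δx = 160 m.

160 m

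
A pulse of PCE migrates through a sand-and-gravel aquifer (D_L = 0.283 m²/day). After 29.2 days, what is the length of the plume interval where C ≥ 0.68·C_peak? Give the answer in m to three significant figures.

The plume is Gaussian with σ = √(2Dt) = √(2 × 0.283 × 29.2) = 4.065 m.
C/C_peak = exp(−Δx²/(2σ²)) = 0.68 ⇒ Δx = σ·√(−2 ln 0.68) = 4.065 × 0.8783 = 3.570 m.
Width = 2Δx = 7.14 m.

7.14 m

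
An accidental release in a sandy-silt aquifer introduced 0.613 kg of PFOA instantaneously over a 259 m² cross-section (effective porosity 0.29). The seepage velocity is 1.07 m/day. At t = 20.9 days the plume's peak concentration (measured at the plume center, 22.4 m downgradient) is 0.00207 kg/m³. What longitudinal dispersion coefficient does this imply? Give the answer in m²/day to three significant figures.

0.0592 m²/day

At the plume center C_max = M/(n_e·A·√(4πDt)), so D = M²/(4πt·(n_e·A·C_max)²).
n_e·A·C_max = 0.29 × 259 × 0.00207 = 0.1555 kg/m.
D = 0.613²/(4π × 20.9 × 0.1555²) = 0.0592 m²/day.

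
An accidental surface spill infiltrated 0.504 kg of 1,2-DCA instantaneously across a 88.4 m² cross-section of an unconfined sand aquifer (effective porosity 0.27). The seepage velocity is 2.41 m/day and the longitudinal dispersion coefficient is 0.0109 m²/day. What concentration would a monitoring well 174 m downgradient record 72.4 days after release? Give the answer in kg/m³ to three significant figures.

0.00623 kg/m³

For an instantaneous plane source, C(x,t) = M/(n_e·A·√(4πDt)) · exp(−(x−vt)²/(4Dt)), with n_e·A the pore (flow) area.
Plume center vt = 2.41 × 72.4 = 174.484 m, so the well at 174 m is 0.484 m upgradient of the peak.
√(4πDt) = 3.149 m, giving peak height M/(n_e·A·√(4πDt)) = 0.504/(0.27 × 88.4 × 3.149) = 0.006706 kg/m³.
(x−vt)²/(4Dt) = (-0.484)²/(4 × 0.0109 × 72.4) = 0.07421; exp(−0.07421) = 0.9285.
C = 0.006706 × 0.9285 = 0.00623 kg/m³.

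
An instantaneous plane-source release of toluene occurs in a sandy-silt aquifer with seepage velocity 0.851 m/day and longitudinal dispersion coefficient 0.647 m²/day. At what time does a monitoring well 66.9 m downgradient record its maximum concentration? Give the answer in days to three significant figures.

77.7 days

For the 1D instantaneous-source solution, setting ∂C/∂t = 0 at fixed x gives v²t² + 2Dt − x² = 0, so t = (√(D² + v²x²) − D)/v².
√(D² + v²x²) = √(0.647² + 0.851² × 66.9²) = 56.94; v² = 0.724201.
t = (56.94 − 0.647)/0.724201 = 77.7 days (vs. the pure-advection estimate x/v = 78.6 d).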